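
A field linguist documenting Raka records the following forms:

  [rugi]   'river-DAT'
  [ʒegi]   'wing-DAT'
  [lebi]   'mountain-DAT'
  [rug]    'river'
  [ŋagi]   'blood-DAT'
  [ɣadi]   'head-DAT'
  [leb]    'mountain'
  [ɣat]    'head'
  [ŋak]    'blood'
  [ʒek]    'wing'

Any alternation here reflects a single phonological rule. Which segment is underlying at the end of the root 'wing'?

The stem for 'wing' ends in [k] in [ʒek] but [g] in [ʒegi].
The stem 'river' ([rug], [rugi]) shows [g] unchanged in both environments, so [g] cannot be basic with [k] derived in isolation.
So /k/ is underlying, and a rule of intervocalic voicing — voiceless stops become voiced between vowels — gives [g].

/k/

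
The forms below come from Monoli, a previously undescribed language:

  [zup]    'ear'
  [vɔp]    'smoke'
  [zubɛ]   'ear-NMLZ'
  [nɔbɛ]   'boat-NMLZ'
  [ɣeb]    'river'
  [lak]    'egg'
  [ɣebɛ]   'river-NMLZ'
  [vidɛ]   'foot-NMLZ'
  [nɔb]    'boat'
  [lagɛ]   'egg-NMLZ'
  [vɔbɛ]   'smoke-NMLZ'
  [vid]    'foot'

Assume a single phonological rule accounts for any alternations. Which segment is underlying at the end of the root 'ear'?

'ear' shows [b] ~ [p] at the end of the stem ([zubɛ] vs [zup]).
The stem 'river' ([ɣebɛ], [ɣeb]) shows [b] unchanged in both environments, so [b] cannot be basic with [p] derived in isolation.
The underlying segment must be /p/; voiceless stops become voiced between vowels, yielding [b] there.

/p/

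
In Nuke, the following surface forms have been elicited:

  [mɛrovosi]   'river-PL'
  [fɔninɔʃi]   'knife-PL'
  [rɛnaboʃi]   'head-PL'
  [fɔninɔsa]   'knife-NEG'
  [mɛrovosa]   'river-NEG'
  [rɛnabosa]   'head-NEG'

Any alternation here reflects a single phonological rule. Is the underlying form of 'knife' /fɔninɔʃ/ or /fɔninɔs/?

The stem for 'knife' ends in [ʃ] in [fɔninɔʃi] but [s] in [fɔninɔsa].
If /s/ were underlying and a rule turned it into [ʃ] before the PL suffix, 'river' would also alternate; but it has [s] in both [mɛrovosi] and [mɛrovosa].
The underlying segment must be /ʃ/; palato-alveolar /ʃ/ becomes [s] when no front vowel follows, yielding [s] there.

/fɔninɔʃ/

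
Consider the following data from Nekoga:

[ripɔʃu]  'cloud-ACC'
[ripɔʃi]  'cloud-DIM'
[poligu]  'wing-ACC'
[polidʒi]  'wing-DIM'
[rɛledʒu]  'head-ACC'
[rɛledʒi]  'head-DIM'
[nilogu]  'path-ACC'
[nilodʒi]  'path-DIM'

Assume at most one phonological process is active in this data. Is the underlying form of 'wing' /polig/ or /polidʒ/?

The root 'wing' surfaces as [poligu] and [polidʒi], with a stem-final [g] ~ [dʒ] alternation.
The stem 'head' ([rɛledʒu], [rɛledʒi]) shows [dʒ] unchanged in both environments, so [dʒ] cannot be basic with [g] derived before the ACC suffix.
Therefore /g/ is basic and [dʒ] is derived by palatalization before a front vowel (/g/ becomes palato-alveolar [dʒ] before a front vowel).

/polig/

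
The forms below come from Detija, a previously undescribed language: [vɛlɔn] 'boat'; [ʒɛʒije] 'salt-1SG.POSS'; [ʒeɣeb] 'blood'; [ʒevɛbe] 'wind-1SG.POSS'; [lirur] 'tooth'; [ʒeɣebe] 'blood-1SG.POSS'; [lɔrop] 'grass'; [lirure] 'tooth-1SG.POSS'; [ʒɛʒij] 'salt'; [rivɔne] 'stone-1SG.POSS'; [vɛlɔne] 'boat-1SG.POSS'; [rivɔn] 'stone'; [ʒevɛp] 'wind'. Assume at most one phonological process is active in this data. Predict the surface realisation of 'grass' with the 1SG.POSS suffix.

'wind' shows [p] ~ [b] at the end of the stem ([ʒevɛp] vs [ʒevɛbe]).
If /b/ were underlying and a rule turned it into [p] in isolation, 'blood' would also alternate; but it has [b] in both [ʒeɣeb] and [ʒeɣebe].
The alternation reflects intervocalic voicing: voiceless stops become voiced between vowels. /p/ is underlying.
The one attested form of 'grass', [lɔrop], shows underlying /lɔrop/. Applying the same rule between vowels gives [lɔrobe].

[lɔrobe]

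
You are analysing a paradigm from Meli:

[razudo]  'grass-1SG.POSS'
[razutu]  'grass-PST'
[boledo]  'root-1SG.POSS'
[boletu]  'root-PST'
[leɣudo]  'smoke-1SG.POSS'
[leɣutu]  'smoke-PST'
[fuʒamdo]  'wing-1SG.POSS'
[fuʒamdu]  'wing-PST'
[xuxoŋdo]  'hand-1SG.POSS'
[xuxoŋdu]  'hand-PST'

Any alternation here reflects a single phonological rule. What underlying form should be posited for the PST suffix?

/-tu/

The PST suffix surfaces as [-du] and [-tu], depending on the final segment of the stem.
By contrast the 1SG.POSS suffix keeps its initial [d] throughout — that segment must be underlying.
The PST suffix is therefore /-tu/ underlyingly, with post-nasal voicing: voiceless stops become voiced after a nasal.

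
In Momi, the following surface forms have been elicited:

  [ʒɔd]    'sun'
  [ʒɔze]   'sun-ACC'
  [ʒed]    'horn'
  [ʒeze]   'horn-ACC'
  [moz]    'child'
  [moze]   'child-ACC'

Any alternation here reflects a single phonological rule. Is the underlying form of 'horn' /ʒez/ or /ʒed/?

/ʒed/

In [ʒed] and [ʒeze] the final segment of 'horn' alternates: [d] ~ [z].
But 'child' keeps [z] in both environments ([moz], [moze]), so there is no rule changing /z/ to [d] in isolation.
The underlying segment must be /d/; voiced stops become fricatives between vowels, yielding [z] there.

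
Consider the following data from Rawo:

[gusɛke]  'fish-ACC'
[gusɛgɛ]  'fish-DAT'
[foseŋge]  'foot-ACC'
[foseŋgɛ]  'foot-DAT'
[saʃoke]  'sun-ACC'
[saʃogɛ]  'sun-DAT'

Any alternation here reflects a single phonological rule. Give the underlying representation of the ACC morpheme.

The ACC suffix surfaces as [-ge] and [-ke], depending on the final segment of the stem.
By contrast the DAT suffix keeps its initial [g] throughout — that segment must be underlying.
So the underlying form is /-ke/, and voiceless stops become voiced after a nasal.

/-ke/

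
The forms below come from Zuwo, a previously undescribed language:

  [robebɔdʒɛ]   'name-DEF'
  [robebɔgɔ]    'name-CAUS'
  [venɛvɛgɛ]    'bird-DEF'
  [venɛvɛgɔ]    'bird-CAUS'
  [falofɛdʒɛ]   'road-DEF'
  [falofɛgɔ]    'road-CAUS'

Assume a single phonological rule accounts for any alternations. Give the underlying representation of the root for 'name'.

The root 'name' surfaces as [robebɔdʒɛ] and [robebɔgɔ], with a stem-final [dʒ] ~ [g] alternation.
If /g/ were underlying and a rule turned it into [dʒ] before the DEF suffix, 'bird' would also alternate; but it has [g] in both [venɛvɛgɛ] and [venɛvɛgɔ].
So /dʒ/ is underlying, and a rule of depalatalization — palato-alveolar /dʒ/ becomes [g] when no front vowel follows — gives [g].
Hence 'name' is /robebɔdʒ/ underlyingly.

/robebɔdʒ/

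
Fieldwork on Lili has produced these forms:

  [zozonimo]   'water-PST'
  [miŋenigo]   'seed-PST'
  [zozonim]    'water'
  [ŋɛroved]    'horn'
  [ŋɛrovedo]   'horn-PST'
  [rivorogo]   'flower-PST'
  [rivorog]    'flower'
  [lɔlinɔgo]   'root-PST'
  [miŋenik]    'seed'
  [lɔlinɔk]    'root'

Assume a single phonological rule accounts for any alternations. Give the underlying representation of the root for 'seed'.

The root 'seed' surfaces as [miŋenik] and [miŋenigo], with a stem-final [k] ~ [g] alternation.
If /g/ were underlying and a rule turned it into [k] in isolation, 'flower' would also alternate; but it has [g] in both [rivorog] and [rivorogo].
So /k/ is underlying, and a rule of intervocalic voicing — voiceless stops become voiced between vowels — gives [g].
So 'seed' = /miŋenik/.

/miŋenik/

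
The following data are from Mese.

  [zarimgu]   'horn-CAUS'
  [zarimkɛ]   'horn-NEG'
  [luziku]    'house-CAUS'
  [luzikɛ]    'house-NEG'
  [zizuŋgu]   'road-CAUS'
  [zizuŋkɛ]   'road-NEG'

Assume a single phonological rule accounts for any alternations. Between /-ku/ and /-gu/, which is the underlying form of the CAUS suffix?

/-gu/

The CAUS suffix surfaces as [-gu] and [-ku], depending on the final segment of the stem.
The NEG suffix, which begins with [k], is invariant after every stem; so [k] is not altered by any rule here.
So the underlying form is /-gu/, and voiced stops become voiceless after a vowel.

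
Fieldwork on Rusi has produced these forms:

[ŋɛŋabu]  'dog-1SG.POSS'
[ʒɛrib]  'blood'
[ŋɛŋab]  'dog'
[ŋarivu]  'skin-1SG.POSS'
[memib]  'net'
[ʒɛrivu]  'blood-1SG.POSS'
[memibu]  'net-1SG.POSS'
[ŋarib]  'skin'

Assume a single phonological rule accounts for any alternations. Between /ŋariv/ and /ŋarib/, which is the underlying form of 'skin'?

The stem for 'skin' ends in [v] in [ŋarivu] but [b] in [ŋarib].
Compare 'net', with invariant [b] in [memibu] and [memib]: an analysis with underlying /b/ and a rule producing [v] before the 1SG.POSS suffix would wrongly predict alternation here too.
The underlying segment must be /v/; voiced fricatives become stops word-finally, yielding [b] there.

/ŋariv/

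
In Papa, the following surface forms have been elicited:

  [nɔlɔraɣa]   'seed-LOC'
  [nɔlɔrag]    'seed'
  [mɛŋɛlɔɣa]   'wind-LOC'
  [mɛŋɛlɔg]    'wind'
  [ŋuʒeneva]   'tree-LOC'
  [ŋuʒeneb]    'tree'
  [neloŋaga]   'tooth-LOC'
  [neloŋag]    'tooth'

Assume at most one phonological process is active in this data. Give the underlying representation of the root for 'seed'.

/nɔlɔraɣ/

The stem for 'seed' ends in [ɣ] in [nɔlɔraɣa] but [g] in [nɔlɔrag].
If /g/ were underlying and a rule turned it into [ɣ] before the LOC suffix, 'tooth' would also alternate; but it has [g] in both [neloŋaga] and [neloŋag].
The underlying segment must be /ɣ/; voiced fricatives become stops word-finally, yielding [g] there.
So 'seed' = /nɔlɔraɣ/.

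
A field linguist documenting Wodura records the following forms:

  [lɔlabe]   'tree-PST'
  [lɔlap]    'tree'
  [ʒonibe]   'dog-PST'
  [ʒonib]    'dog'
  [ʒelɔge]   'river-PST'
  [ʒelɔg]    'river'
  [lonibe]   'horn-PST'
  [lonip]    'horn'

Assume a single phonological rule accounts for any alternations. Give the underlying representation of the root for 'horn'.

/lonip/

'horn' shows [b] ~ [p] at the end of the stem ([lonibe] vs [lonip]).
If /b/ were underlying and a rule turned it into [p] in isolation, 'dog' would also alternate; but it has [b] in both [ʒonibe] and [ʒonib].
Therefore /p/ is basic and [b] is derived by intervocalic voicing (voiceless stops become voiced between vowels).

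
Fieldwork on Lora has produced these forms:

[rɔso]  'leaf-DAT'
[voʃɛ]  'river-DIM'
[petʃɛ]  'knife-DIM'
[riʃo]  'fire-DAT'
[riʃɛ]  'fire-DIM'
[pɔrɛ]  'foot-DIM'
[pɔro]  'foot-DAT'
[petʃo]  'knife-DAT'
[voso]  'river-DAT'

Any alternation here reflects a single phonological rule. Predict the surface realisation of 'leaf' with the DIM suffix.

[rɔʃɛ]

The stem for 'river' ends in [s] in [voso] but [ʃ] in [voʃɛ].
Compare 'fire', with invariant [ʃ] in [riʃo] and [riʃɛ]: an analysis with underlying /ʃ/ and a rule producing [s] before the DAT suffix would wrongly predict alternation here too.
Therefore /s/ is basic and [ʃ] is derived by palatalization before a front vowel (/s/ becomes palato-alveolar [ʃ] before a front vowel).
The one attested form of 'leaf', [rɔso], shows underlying /rɔs/. Applying the same rule before a front vowel gives [rɔʃɛ].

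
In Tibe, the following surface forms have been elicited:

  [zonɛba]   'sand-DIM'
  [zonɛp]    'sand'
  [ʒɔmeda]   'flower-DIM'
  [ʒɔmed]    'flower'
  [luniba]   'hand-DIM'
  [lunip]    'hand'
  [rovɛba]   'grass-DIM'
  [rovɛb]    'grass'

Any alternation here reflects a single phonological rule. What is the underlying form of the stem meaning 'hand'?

The stem for 'hand' ends in [b] in [luniba] but [p] in [lunip].
The stem 'grass' ([rovɛba], [rovɛb]) shows [b] unchanged in both environments, so [b] cannot be basic with [p] derived in isolation.
So /p/ is underlying, and a rule of intervocalic voicing — voiceless stops become voiced between vowels — gives [b].
Hence 'hand' is /lunip/ underlyingly.

/lunip/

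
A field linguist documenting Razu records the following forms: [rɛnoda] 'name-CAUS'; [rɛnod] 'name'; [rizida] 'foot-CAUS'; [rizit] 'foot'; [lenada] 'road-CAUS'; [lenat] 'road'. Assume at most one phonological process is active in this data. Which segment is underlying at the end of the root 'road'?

The stem for 'road' ends in [d] in [lenada] but [t] in [lenat].
The stem 'name' ([rɛnoda], [rɛnod]) shows [d] unchanged in both environments, so [d] cannot be basic with [t] derived in isolation.
The alternation reflects intervocalic voicing: voiceless stops become voiced between vowels. /t/ is underlying.

/t/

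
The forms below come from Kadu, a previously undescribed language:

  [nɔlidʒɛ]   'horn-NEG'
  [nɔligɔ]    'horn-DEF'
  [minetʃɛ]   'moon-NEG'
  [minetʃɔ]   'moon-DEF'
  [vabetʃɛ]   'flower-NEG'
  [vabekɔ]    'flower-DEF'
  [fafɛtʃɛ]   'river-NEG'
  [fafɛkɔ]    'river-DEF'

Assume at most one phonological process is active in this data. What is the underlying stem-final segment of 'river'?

'river' shows [tʃ] ~ [k] at the end of the stem ([fafɛtʃɛ] vs [fafɛkɔ]).
If /tʃ/ were underlying and a rule turned it into [k] before the DEF suffix, 'moon' would also alternate; but it has [tʃ] in both [minetʃɛ] and [minetʃɔ].
The alternation reflects palatalization before a front vowel: /k/ and /g/ become palato-alveolar [tʃ] and [dʒ] before a front vowel. /k/ is underlying.

/k/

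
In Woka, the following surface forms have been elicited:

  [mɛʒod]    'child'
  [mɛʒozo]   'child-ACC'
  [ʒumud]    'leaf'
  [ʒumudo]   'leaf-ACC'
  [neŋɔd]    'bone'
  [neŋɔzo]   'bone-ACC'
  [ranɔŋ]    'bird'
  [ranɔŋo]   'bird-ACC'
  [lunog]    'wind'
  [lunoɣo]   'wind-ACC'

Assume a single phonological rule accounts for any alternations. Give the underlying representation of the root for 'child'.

/mɛʒoz/

The root 'child' surfaces as [mɛʒod] and [mɛʒozo], with a stem-final [d] ~ [z] alternation.
The stem 'leaf' ([ʒumud], [ʒumudo]) shows [d] unchanged in both environments, so [d] cannot be basic with [z] derived before the ACC suffix.
The underlying segment must be /z/; voiced fricatives become stops word-finally, yielding [d] there.
So 'child' = /mɛʒoz/.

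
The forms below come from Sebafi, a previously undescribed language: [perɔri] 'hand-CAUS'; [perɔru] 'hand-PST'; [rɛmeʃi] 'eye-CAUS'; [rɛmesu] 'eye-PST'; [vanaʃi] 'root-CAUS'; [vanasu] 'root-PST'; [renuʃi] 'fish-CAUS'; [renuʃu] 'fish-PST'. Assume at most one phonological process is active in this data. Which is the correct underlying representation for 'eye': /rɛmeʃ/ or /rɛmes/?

/rɛmes/

'eye' shows [ʃ] ~ [s] at the end of the stem ([rɛmeʃi] vs [rɛmesu]).
But 'fish' keeps [ʃ] in both environments ([renuʃi], [renuʃu]), so there is no rule changing /ʃ/ to [s] before the PST suffix.
So /s/ is underlying, and a rule of palatalization before a front vowel — /s/ becomes palato-alveolar [ʃ] before a front vowel — gives [ʃ].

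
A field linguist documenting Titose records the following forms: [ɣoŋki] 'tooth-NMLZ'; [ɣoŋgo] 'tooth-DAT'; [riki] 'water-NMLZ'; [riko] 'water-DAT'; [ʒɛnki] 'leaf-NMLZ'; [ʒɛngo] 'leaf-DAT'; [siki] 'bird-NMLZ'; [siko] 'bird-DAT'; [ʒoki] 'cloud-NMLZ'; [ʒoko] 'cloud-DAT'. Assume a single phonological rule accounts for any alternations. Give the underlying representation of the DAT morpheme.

The DAT suffix surfaces as [-go] and [-ko], depending on the final segment of the stem.
By contrast the NMLZ suffix keeps its initial [k] throughout — that segment must be underlying.
The DAT suffix is therefore /-go/ underlyingly, with post-vocalic devoicing: voiced stops become voiceless after a vowel.

/-go/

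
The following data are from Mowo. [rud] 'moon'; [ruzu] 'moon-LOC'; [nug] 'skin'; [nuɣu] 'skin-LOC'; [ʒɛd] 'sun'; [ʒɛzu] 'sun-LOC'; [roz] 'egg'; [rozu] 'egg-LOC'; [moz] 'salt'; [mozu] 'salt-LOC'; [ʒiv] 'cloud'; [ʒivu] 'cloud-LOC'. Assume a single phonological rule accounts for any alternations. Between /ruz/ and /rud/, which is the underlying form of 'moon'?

/rud/

The root 'moon' surfaces as [rud] and [ruzu], with a stem-final [d] ~ [z] alternation.
Compare 'egg', with invariant [z] in [roz] and [rozu]: an analysis with underlying /z/ and a rule producing [d] in isolation would wrongly predict alternation here too.
Therefore /d/ is basic and [z] is derived by intervocalic spirantization (voiced stops become fricatives between vowels).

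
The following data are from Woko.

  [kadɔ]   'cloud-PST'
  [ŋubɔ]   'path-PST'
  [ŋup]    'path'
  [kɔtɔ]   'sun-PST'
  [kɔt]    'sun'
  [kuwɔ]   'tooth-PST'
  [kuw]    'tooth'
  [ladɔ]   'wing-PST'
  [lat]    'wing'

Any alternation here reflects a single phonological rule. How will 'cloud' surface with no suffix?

[kat]

The root 'wing' surfaces as [ladɔ] and [lat], with a stem-final [d] ~ [t] alternation.
If /t/ were underlying and a rule turned it into [d] before the PST suffix, 'sun' would also alternate; but it has [t] in both [kɔtɔ] and [kɔt].
The alternation reflects word-final obstruent devoicing: voiced obstruents become voiceless word-finally. /d/ is underlying.
The one attested form of 'cloud', [kadɔ], shows underlying /kad/. Applying the same rule word-finally gives [kat].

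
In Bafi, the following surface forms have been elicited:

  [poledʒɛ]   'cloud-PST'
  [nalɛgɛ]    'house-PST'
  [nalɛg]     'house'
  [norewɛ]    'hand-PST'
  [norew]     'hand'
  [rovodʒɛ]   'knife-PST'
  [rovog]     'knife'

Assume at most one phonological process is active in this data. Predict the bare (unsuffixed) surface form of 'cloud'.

The stem for 'knife' ends in [dʒ] in [rovodʒɛ] but [g] in [rovog].
If /g/ were underlying and a rule turned it into [dʒ] before the PST suffix, 'house' would also alternate; but it has [g] in both [nalɛgɛ] and [nalɛg].
The alternation reflects depalatalization: palato-alveolar /dʒ/ becomes [g] when no front vowel follows. /dʒ/ is underlying.
The one attested form of 'cloud', [poledʒɛ], shows underlying /poledʒ/. Applying the same rule when no front vowel follows gives [poleg].

[poleg]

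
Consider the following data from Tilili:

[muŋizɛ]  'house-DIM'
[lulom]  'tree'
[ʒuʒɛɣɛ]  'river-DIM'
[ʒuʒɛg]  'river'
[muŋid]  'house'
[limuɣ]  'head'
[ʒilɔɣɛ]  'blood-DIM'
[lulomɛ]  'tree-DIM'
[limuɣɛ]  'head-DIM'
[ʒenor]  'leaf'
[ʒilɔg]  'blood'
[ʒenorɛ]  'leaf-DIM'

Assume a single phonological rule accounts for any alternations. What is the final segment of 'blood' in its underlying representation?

/g/

The root 'blood' surfaces as [ʒilɔɣɛ] and [ʒilɔg], with a stem-final [ɣ] ~ [g] alternation.
The stem 'head' ([limuɣɛ], [limuɣ]) shows [ɣ] unchanged in both environments, so [ɣ] cannot be basic with [g] derived in isolation.
Therefore /g/ is basic and [ɣ] is derived by intervocalic spirantization (voiced stops become fricatives between vowels).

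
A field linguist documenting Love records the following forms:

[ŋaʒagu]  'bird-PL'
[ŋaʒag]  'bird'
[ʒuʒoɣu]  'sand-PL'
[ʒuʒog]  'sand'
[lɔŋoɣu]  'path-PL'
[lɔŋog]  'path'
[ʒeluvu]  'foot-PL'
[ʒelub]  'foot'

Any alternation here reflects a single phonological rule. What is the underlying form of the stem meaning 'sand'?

/ʒuʒoɣ/

The root 'sand' surfaces as [ʒuʒoɣu] and [ʒuʒog], with a stem-final [ɣ] ~ [g] alternation.
But 'bird' keeps [g] in both environments ([ŋaʒagu], [ŋaʒag]), so there is no rule changing /g/ to [ɣ] before the PL suffix.
Therefore /ɣ/ is basic and [g] is derived by word-final hardening (voiced fricatives become stops word-finally).
The underlying form of 'sand' is therefore /ʒuʒoɣ/.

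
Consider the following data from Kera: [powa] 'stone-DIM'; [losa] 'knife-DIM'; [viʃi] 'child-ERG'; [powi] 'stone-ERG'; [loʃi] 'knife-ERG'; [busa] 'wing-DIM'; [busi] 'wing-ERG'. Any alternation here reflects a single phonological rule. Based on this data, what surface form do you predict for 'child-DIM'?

In [losa] and [loʃi] the final segment of 'knife' alternates: [s] ~ [ʃ].
The stem 'wing' ([busa], [busi]) shows [s] unchanged in both environments, so [s] cannot be basic with [ʃ] derived before the ERG suffix.
The alternation reflects depalatalization: palato-alveolar /ʃ/ becomes [s] when no front vowel follows. /ʃ/ is underlying.
From [viʃi] the stem 'child' is /viʃ/; when no front vowel follows this yields [visa].

[visa]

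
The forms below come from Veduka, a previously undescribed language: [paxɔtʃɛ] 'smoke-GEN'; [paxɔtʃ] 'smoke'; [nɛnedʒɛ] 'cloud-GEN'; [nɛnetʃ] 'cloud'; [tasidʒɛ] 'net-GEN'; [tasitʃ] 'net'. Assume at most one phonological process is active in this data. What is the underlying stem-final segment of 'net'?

In [tasidʒɛ] and [tasitʃ] the final segment of 'net' alternates: [dʒ] ~ [tʃ].
The stem 'smoke' ([paxɔtʃɛ], [paxɔtʃ]) shows [tʃ] unchanged in both environments, so [tʃ] cannot be basic with [dʒ] derived before the GEN suffix.
The alternation reflects word-final obstruent devoicing: voiced obstruents become voiceless word-finally. /dʒ/ is underlying.

/dʒ/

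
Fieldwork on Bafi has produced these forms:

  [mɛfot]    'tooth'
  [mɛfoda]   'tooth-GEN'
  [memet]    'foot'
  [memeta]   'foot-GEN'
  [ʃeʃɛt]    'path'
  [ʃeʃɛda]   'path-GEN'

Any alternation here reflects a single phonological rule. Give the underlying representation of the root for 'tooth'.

/mɛfod/

The stem for 'tooth' ends in [t] in [mɛfot] but [d] in [mɛfoda].
But 'foot' keeps [t] in both environments ([memet], [memeta]), so there is no rule changing /t/ to [d] before the GEN suffix.
So /d/ is underlying, and a rule of word-final obstruent devoicing — voiced obstruents become voiceless word-finally — gives [t].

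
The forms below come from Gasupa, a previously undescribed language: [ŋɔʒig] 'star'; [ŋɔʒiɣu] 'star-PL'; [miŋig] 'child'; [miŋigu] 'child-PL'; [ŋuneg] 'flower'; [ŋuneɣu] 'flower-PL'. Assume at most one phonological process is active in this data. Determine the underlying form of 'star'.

The stem for 'star' ends in [g] in [ŋɔʒig] but [ɣ] in [ŋɔʒiɣu].
But 'child' keeps [g] in both environments ([miŋig], [miŋigu]), so there is no rule changing /g/ to [ɣ] before the PL suffix.
So /ɣ/ is underlying, and a rule of word-final hardening — voiced fricatives become stops word-finally — gives [g].
So 'star' = /ŋɔʒiɣ/.

/ŋɔʒiɣ/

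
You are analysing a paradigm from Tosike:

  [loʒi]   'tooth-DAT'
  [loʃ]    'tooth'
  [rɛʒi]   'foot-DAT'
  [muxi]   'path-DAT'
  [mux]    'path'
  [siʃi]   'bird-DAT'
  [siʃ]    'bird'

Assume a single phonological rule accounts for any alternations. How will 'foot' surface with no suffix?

The stem for 'tooth' ends in [ʒ] in [loʒi] but [ʃ] in [loʃ].
But 'bird' keeps [ʃ] in both environments ([siʃi], [siʃ]), so there is no rule changing /ʃ/ to [ʒ] before the DAT suffix.
Therefore /ʒ/ is basic and [ʃ] is derived by word-final obstruent devoicing (voiced obstruents become voiceless word-finally).
From [rɛʒi] the stem 'foot' is /rɛʒ/; word-finally this yields [rɛʃ].

[rɛʃ]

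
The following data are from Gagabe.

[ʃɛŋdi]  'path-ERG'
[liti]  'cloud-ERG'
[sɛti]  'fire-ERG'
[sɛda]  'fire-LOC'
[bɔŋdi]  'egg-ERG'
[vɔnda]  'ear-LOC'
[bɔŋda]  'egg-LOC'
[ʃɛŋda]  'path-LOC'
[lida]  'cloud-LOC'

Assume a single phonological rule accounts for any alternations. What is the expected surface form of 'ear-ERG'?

[vɔndi]

The ERG suffix surfaces as [-di] and [-ti], depending on the final segment of the stem.
By contrast the LOC suffix keeps its initial [d] throughout — that segment must be underlying.
The ERG suffix is therefore /-ti/ underlyingly, with post-nasal voicing: voiceless stops become voiced after a nasal.
After 'ear', which ends in a nasal, the suffix surfaces as [-di], giving [vɔndi].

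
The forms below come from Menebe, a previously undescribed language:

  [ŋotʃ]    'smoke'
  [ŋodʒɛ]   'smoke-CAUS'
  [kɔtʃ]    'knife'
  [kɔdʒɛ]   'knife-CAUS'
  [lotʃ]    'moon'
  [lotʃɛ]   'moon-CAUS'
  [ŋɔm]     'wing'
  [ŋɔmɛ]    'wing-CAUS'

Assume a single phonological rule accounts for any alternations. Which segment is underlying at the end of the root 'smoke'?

/dʒ/

The root 'smoke' surfaces as [ŋotʃ] and [ŋodʒɛ], with a stem-final [tʃ] ~ [dʒ] alternation.
The stem 'moon' ([lotʃ], [lotʃɛ]) shows [tʃ] unchanged in both environments, so [tʃ] cannot be basic with [dʒ] derived before the CAUS suffix.
So /dʒ/ is underlying, and a rule of word-final obstruent devoicing — voiced obstruents become voiceless word-finally — gives [tʃ].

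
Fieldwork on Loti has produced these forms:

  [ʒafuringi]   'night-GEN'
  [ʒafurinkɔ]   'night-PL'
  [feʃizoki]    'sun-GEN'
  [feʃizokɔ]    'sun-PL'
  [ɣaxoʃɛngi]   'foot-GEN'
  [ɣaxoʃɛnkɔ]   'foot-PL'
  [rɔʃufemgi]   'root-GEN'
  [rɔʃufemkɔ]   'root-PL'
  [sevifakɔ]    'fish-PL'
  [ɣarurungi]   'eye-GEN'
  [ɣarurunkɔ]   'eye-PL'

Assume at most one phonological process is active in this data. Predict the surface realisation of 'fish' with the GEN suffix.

[sevifaki]

The GEN morpheme has two allomorphs, [-gi] and [-ki].
The PL suffix, which begins with [k], is invariant after every stem; so [k] is not altered by any rule here.
The GEN suffix is therefore /-gi/ underlyingly, with post-vocalic devoicing: voiced stops become voiceless after a vowel.
After 'fish', which ends in a vowel, the suffix surfaces as [-ki], giving [sevifaki].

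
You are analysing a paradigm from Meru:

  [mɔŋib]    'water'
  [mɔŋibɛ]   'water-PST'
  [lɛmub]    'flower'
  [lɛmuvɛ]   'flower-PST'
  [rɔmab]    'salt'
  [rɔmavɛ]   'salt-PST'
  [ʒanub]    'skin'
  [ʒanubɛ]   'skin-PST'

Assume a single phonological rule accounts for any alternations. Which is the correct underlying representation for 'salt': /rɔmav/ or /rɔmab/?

In [rɔmab] and [rɔmavɛ] the final segment of 'salt' alternates: [b] ~ [v].
The stem 'water' ([mɔŋib], [mɔŋibɛ]) shows [b] unchanged in both environments, so [b] cannot be basic with [v] derived before the PST suffix.
Therefore /v/ is basic and [b] is derived by word-final hardening (voiced fricatives become stops word-finally).

/rɔmav/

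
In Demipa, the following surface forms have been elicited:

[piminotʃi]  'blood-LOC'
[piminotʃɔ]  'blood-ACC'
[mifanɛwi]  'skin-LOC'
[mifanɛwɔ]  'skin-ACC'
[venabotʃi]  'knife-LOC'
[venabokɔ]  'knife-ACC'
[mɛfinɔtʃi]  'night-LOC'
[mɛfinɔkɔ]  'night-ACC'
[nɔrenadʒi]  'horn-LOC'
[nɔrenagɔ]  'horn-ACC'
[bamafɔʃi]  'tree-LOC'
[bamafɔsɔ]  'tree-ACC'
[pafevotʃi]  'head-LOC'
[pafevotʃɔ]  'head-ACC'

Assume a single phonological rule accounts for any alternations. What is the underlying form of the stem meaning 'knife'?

/venabok/

The root 'knife' surfaces as [venabotʃi] and [venabokɔ], with a stem-final [tʃ] ~ [k] alternation.
Compare 'blood', with invariant [tʃ] in [piminotʃi] and [piminotʃɔ]: an analysis with underlying /tʃ/ and a rule producing [k] before the ACC suffix would wrongly predict alternation here too.
The underlying segment must be /k/; /k/, /g/ and /s/ become palato-alveolar [tʃ], [dʒ] and [ʃ] before a front vowel, yielding [tʃ] there.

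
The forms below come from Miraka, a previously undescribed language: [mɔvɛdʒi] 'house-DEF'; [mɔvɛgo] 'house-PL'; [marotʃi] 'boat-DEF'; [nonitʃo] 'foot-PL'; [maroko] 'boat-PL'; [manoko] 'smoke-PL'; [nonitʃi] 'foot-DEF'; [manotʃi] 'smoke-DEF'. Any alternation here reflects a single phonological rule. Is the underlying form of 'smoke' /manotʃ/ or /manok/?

The stem for 'smoke' ends in [tʃ] in [manotʃi] but [k] in [manoko].
But 'foot' keeps [tʃ] in both environments ([nonitʃi], [nonitʃo]), so there is no rule changing /tʃ/ to [k] before the PL suffix.
The alternation reflects palatalization before a front vowel: /k/ and /g/ become palato-alveolar [tʃ] and [dʒ] before a front vowel. /k/ is underlying.

/manok/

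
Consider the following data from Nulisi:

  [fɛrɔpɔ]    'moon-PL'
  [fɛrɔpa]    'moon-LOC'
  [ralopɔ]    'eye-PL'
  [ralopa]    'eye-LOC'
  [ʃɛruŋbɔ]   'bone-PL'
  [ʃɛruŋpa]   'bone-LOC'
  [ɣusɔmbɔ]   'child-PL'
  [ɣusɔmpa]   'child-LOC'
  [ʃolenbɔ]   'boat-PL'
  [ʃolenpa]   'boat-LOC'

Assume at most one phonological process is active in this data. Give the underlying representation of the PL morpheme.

/-bɔ/

The PL suffix surfaces as [-bɔ] and [-pɔ], depending on the final segment of the stem.
By contrast the LOC suffix keeps its initial [p] throughout — that segment must be underlying.
So the underlying form is /-bɔ/, and voiced stops become voiceless after a vowel.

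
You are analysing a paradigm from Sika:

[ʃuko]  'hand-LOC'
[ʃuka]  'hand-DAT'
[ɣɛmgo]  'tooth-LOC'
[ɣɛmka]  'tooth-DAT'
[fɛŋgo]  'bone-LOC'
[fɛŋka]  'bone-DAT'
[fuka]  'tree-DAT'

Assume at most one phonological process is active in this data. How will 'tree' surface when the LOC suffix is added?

The LOC morpheme has two allomorphs, [-go] and [-ko].
The DAT suffix, which begins with [k], is invariant after every stem; so [k] is not altered by any rule here.
The LOC suffix is therefore /-go/ underlyingly, with post-vocalic devoicing: voiced stops become voiceless after a vowel.
After 'tree', which ends in a vowel, the suffix surfaces as [-ko], giving [fuko].

[fuko]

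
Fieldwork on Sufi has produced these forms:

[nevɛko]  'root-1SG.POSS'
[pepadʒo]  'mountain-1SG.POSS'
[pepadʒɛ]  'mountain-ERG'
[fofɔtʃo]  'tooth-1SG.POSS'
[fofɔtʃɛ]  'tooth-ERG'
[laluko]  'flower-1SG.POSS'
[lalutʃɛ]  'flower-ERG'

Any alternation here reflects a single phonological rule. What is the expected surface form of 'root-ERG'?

The root 'flower' surfaces as [laluko] and [lalutʃɛ], with a stem-final [k] ~ [tʃ] alternation.
Compare 'tooth', with invariant [tʃ] in [fofɔtʃo] and [fofɔtʃɛ]: an analysis with underlying /tʃ/ and a rule producing [k] before the 1SG.POSS suffix would wrongly predict alternation here too.
The underlying segment must be /k/; /k/ becomes palato-alveolar [tʃ] before a front vowel, yielding [tʃ] there.
From [nevɛko] the stem 'root' is /nevɛk/; before a front vowel this yields [nevɛtʃɛ].

[nevɛtʃɛ]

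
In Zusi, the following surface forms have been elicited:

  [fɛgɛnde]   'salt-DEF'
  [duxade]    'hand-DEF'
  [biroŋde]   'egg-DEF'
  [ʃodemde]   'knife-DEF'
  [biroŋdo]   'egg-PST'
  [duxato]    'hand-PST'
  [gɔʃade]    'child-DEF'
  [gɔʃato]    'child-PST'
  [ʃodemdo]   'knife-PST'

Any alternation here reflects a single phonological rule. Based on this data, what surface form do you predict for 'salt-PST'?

The PST morpheme has two allomorphs, [-do] and [-to].
By contrast the DEF suffix keeps its initial [d] throughout — that segment must be underlying.
So the underlying form is /-to/, and voiceless stops become voiced after a nasal.
After 'salt', which ends in a nasal, the suffix surfaces as [-do], giving [fɛgɛndo].

[fɛgɛndo]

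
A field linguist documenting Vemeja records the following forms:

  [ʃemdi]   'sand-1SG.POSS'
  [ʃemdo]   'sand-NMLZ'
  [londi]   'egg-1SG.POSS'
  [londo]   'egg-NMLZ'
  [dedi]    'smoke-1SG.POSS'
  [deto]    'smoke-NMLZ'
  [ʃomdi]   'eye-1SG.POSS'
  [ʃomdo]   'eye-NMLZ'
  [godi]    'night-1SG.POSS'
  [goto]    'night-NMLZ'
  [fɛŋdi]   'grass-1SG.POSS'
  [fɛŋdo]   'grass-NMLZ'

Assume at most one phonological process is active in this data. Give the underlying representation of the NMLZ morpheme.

/-to/

The NMLZ suffix surfaces as [-do] and [-to], depending on the final segment of the stem.
By contrast the 1SG.POSS suffix keeps its initial [d] throughout — that segment must be underlying.
The NMLZ suffix is therefore /-to/ underlyingly, with post-nasal voicing: voiceless stops become voiced after a nasal.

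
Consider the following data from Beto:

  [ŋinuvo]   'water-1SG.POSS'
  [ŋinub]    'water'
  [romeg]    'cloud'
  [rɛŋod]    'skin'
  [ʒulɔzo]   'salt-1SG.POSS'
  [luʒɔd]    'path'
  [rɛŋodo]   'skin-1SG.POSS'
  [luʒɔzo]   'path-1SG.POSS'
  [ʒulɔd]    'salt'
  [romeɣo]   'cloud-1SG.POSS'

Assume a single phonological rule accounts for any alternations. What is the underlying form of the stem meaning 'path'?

/luʒɔz/

In [luʒɔd] and [luʒɔzo] the final segment of 'path' alternates: [d] ~ [z].
The stem 'skin' ([rɛŋod], [rɛŋodo]) shows [d] unchanged in both environments, so [d] cannot be basic with [z] derived before the 1SG.POSS suffix.
So /z/ is underlying, and a rule of word-final hardening — voiced fricatives become stops word-finally — gives [d].
So 'path' = /luʒɔz/.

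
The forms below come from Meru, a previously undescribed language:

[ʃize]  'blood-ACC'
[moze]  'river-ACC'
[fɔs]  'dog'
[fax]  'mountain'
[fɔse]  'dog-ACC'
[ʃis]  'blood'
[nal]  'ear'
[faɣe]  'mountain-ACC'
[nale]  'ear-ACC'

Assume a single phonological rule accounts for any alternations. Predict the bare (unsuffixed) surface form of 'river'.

[mos]

'blood' shows [s] ~ [z] at the end of the stem ([ʃis] vs [ʃize]).
Compare 'dog', with invariant [s] in [fɔs] and [fɔse]: an analysis with underlying /s/ and a rule producing [z] before the ACC suffix would wrongly predict alternation here too.
The underlying segment must be /z/; voiced obstruents become voiceless word-finally, yielding [s] there.
The one attested form of 'river', [moze], shows underlying /moz/. Applying the same rule word-finally gives [mos].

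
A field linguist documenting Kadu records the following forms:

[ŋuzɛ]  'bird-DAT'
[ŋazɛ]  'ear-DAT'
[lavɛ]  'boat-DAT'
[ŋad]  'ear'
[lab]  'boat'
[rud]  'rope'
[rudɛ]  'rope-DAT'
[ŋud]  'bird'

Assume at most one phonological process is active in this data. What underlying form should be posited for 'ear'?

/ŋaz/

The root 'ear' surfaces as [ŋazɛ] and [ŋad], with a stem-final [z] ~ [d] alternation.
If /d/ were underlying and a rule turned it into [z] before the DAT suffix, 'rope' would also alternate; but it has [d] in both [rudɛ] and [rud].
Therefore /z/ is basic and [d] is derived by word-final hardening (voiced fricatives become stops word-finally).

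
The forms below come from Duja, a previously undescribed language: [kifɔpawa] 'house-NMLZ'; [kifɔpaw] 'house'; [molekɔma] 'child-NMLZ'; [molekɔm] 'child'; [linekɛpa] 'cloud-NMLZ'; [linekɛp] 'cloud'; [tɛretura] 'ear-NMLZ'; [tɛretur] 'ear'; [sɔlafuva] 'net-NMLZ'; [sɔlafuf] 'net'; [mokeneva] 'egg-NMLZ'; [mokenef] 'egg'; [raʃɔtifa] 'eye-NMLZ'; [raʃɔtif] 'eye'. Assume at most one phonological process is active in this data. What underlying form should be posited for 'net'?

/sɔlafuv/

In [sɔlafuva] and [sɔlafuf] the final segment of 'net' alternates: [v] ~ [f].
If /f/ were underlying and a rule turned it into [v] before the NMLZ suffix, 'eye' would also alternate; but it has [f] in both [raʃɔtifa] and [raʃɔtif].
The underlying segment must be /v/; voiced obstruents become voiceless word-finally, yielding [f] there.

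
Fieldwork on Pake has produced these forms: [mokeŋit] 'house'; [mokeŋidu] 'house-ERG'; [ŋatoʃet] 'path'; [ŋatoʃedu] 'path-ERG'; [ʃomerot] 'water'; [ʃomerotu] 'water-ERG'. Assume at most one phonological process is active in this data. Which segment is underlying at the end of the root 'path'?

/d/

The root 'path' surfaces as [ŋatoʃet] and [ŋatoʃedu], with a stem-final [t] ~ [d] alternation.
But 'water' keeps [t] in both environments ([ʃomerot], [ʃomerotu]), so there is no rule changing /t/ to [d] before the ERG suffix.
So /d/ is underlying, and a rule of word-final obstruent devoicing — voiced obstruents become voiceless word-finally — gives [t].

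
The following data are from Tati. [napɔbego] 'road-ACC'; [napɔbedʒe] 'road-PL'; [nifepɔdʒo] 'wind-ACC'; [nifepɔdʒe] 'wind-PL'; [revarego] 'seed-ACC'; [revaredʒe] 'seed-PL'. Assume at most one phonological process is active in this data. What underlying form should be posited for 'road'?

The stem for 'road' ends in [g] in [napɔbego] but [dʒ] in [napɔbedʒe].
But 'wind' keeps [dʒ] in both environments ([nifepɔdʒo], [nifepɔdʒe]), so there is no rule changing /dʒ/ to [g] before the ACC suffix.
Therefore /g/ is basic and [dʒ] is derived by palatalization before a front vowel (/g/ becomes palato-alveolar [dʒ] before a front vowel).
So 'road' = /napɔbeg/.

/napɔbeg/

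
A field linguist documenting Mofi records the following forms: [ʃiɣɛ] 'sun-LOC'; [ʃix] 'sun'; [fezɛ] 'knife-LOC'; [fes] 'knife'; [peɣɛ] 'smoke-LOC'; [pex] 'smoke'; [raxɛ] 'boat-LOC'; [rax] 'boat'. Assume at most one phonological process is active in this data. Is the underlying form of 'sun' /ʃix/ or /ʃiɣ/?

The root 'sun' surfaces as [ʃiɣɛ] and [ʃix], with a stem-final [ɣ] ~ [x] alternation.
Compare 'boat', with invariant [x] in [raxɛ] and [rax]: an analysis with underlying /x/ and a rule producing [ɣ] before the LOC suffix would wrongly predict alternation here too.
The underlying segment must be /ɣ/; voiced obstruents become voiceless word-finally, yielding [x] there.

/ʃiɣ/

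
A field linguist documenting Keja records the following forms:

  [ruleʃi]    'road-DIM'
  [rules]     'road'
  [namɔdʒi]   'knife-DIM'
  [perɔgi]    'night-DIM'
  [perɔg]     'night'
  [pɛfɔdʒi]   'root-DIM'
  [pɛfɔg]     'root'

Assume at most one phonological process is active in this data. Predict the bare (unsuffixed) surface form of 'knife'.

In [pɛfɔdʒi] and [pɛfɔg] the final segment of 'root' alternates: [dʒ] ~ [g].
If /g/ were underlying and a rule turned it into [dʒ] before the DIM suffix, 'night' would also alternate; but it has [g] in both [perɔgi] and [perɔg].
The underlying segment must be /dʒ/; palato-alveolar /dʒ/ and /ʃ/ become [g] and [s] when no front vowel follows, yielding [g] there.
The one attested form of 'knife', [namɔdʒi], shows underlying /namɔdʒ/. Applying the same rule when no front vowel follows gives [namɔg].

[namɔg]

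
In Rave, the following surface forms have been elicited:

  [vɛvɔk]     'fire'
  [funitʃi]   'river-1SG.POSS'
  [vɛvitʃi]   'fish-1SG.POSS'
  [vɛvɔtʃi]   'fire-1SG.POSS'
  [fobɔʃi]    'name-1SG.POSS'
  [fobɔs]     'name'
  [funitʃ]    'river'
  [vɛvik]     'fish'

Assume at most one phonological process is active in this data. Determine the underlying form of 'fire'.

'fire' shows [k] ~ [tʃ] at the end of the stem ([vɛvɔk] vs [vɛvɔtʃi]).
Compare 'river', with invariant [tʃ] in [funitʃ] and [funitʃi]: an analysis with underlying /tʃ/ and a rule producing [k] in isolation would wrongly predict alternation here too.
Therefore /k/ is basic and [tʃ] is derived by palatalization before a front vowel (/k/ and /s/ become palato-alveolar [tʃ] and [ʃ] before a front vowel).

/vɛvɔk/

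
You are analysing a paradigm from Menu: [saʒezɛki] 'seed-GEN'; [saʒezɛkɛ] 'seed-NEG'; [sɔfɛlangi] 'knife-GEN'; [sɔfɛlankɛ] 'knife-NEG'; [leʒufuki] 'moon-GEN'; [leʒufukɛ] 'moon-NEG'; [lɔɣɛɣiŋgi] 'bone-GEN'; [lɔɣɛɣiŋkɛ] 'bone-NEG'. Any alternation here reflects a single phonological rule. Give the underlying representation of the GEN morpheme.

The GEN suffix surfaces as [-gi] and [-ki], depending on the final segment of the stem.
The NEG suffix, which begins with [k], is invariant after every stem; so [k] is not altered by any rule here.
So the underlying form is /-gi/, and voiced stops become voiceless after a vowel.

/-gi/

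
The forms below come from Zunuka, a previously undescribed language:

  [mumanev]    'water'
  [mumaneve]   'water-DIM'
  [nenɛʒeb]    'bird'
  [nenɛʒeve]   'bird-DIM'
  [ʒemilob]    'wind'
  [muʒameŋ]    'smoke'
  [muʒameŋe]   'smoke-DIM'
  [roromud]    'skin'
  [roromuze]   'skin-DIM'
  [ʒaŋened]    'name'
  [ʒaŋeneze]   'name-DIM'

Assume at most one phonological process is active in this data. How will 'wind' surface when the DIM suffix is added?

'bird' shows [b] ~ [v] at the end of the stem ([nenɛʒeb] vs [nenɛʒeve]).
But 'water' keeps [v] in both environments ([mumanev], [mumaneve]), so there is no rule changing /v/ to [b] in isolation.
The alternation reflects intervocalic spirantization: voiced stops become fricatives between vowels. /b/ is underlying.
From [ʒemilob] the stem 'wind' is /ʒemilob/; between vowels this yields [ʒemilove].

[ʒemilove]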